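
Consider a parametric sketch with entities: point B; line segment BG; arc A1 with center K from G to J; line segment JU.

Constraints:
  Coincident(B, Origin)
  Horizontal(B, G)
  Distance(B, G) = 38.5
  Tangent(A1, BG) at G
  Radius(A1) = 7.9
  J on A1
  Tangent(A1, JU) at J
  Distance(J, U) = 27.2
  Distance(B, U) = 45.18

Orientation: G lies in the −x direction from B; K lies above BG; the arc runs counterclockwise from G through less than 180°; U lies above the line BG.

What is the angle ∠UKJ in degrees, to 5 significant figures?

73.805°

B is at the origin; B and G share the same y with |BG| = 38.5 and G on the −x side, so G = (-38.500, 0.0000). The tangent condition forces KG to be normal to BG, so K = G + (0, 7.9) = (-38.500, 7.9000). Since KJ ⟂ JU (tangency), |KU| = √(7.9² + 27.2²) = 28.324 regardless of where J sits on A1. So U lies on both circle(B, 45.18) and circle(K, 28.324); the above-BG intersection is U = (-29.051, 34.601). J is the foot of the tangent from U: J = (-30.613, 7.4464).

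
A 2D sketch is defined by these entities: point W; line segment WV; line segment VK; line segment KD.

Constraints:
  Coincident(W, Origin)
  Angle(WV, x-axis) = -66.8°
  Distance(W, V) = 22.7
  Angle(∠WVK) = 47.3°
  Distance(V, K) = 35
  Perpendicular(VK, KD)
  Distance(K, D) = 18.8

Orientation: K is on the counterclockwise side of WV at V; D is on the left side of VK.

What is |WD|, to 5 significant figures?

19.720

W is at the origin; WV runs at -66.8° with length 22.7, so V = 22.7·(cos -66.8°, sin -66.8°) = (8.9425, -20.864). ∠WVK = 47.3°, so VK runs at -66.8° + (180° − 47.3°) = 65.900° from the x-axis; with |VK| = 35.0, K = V + 35.0·(cos 65.900°, sin 65.900°) = (23.234, 11.085). The perpendicularity gives KD at right angles to VK; with |KD| = 18.8 on the left of VK, D = K + 18.8·(-0.91283, 0.40833) = (6.0728, 18.761). Then |WD| = |D − W| = 19.720.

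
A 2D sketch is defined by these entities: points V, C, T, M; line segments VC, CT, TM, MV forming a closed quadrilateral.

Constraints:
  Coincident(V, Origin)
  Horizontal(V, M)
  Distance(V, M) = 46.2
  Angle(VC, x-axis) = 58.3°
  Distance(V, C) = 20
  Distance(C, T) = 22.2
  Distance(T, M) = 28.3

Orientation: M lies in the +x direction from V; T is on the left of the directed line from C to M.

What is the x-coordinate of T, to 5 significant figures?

31.517

V is at the origin; VM is horizontal with |VM| = 46.2 and M in +x, so M = (46.2, 0). VC runs at 58.3° with |VC| = 20.0, so C = (10.509, 17.016). T is determined by |CT| = 22.2 and |TM| = 28.3 together: it lies at the intersection of circle(C, 22.2) and circle(M, 28.3). With |CM| = 39.539, the foot of the radical line on CM is 15.874 from C and the perpendicular offset is √(22.2² − 15.874²) = 15.519. Taking the left-of-CM solution: T = (31.517, 24.193).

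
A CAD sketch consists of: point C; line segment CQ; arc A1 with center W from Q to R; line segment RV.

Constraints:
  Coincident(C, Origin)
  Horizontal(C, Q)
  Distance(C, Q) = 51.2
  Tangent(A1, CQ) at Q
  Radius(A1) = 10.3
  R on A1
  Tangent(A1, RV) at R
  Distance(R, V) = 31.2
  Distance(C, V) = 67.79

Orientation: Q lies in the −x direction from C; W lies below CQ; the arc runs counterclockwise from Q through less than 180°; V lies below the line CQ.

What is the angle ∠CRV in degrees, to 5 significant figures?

85.833°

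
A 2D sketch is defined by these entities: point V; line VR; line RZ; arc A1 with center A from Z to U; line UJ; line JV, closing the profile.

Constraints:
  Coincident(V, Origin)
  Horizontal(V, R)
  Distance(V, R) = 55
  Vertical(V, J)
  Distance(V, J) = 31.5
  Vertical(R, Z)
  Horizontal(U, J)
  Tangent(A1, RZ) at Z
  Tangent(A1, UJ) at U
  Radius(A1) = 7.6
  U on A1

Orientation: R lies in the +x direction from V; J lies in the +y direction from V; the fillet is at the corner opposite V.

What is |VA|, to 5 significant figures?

53.085

V is at the origin; V and R share the same y with |VR| = 55.0 and R on the +x side, so R = (55.000, 0.0000). VJ is vertical with |VJ| = 31.5 and J on the +y side, so J = (0.0000, 31.500). The virtual corner opposite V is at (55.000, 31.500). The tangent condition forces AZ to be normal to RZ and tangency of A1 to UJ means the radius AU is perpendicular to UJ, with radius 7.6, so the center A sits 7.6 in from both sides at A = (47.400, 23.900). Then |VA| = |A − V| = 53.085.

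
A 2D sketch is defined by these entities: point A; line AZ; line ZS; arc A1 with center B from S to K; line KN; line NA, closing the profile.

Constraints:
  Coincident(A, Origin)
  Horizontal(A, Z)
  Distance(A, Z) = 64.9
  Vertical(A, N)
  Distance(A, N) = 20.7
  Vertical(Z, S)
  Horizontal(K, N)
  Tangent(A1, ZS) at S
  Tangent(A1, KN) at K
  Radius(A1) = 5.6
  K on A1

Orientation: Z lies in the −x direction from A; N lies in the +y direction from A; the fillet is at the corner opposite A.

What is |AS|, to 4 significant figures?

66.63

A is at the origin; AZ is horizontal with |AZ| = 64.9 and Z on the −x side, so Z = (-64.90, 0.000). AN is vertical with |AN| = 20.7 and N on the +y side, so N = (0.000, 20.70). The virtual corner opposite A is at (-64.90, 20.70). A1 meets ZS tangentially, so BS is at right angles to ZS and since A1 is tangent to KN there, BK ⟂ KN, with radius 5.6, so the center B sits 5.6 in from both sides at B = (-59.30, 15.10). That places the tangent points at S = (-64.90, 15.10) on ZS and K = (-59.30, 20.70) on KN. Then |AS| = |S − A| = 66.63.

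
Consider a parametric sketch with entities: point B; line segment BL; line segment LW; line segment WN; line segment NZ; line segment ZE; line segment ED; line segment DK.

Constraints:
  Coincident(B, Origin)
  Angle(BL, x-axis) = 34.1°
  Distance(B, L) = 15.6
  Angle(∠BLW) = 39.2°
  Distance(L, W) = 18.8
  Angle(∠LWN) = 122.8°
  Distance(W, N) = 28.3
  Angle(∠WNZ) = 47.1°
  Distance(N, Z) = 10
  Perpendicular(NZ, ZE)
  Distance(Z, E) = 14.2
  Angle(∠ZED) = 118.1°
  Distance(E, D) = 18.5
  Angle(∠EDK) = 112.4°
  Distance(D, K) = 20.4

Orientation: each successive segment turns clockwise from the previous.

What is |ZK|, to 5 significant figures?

33.565

B is at the origin; BL runs at 34.1° with length 15.6, so L = (12.918, 8.7460). ∠BLW = 39.2° gives LW at -106.70° from the x-axis; with |LW| = 18.8, W = (7.5154, -9.2611). ∠LWN = 122.8° gives WN at -163.90° from the x-axis; with |WN| = 28.3, N = (-19.675, -17.109). ∠WNZ = 47.1° gives NZ at 63.200° from the x-axis; with |NZ| = 10.0, Z = (-15.166, -8.1832). The perpendicularity gives ZE at right angles to NZ, so ZE runs at -26.800°; with |ZE| = 14.2, E = (-2.4912, -14.586). ∠ZED = 118.1° gives ED at -88.700° from the x-axis; with |ED| = 18.5, D = (-2.0715, -33.081). ∠EDK = 112.4° gives DK at -156.30° from the x-axis; with |DK| = 20.4, K = (-20.751, -41.281). Then |ZK| = |K − Z| = 33.565.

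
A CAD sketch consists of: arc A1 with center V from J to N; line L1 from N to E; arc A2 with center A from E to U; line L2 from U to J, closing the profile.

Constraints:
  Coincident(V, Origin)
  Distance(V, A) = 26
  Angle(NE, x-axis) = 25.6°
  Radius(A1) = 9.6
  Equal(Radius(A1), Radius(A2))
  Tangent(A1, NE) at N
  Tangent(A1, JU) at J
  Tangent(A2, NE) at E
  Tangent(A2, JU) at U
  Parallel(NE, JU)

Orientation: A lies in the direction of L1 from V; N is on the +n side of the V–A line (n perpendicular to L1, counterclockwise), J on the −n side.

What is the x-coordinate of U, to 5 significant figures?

27.596

The slot axis is L1's direction at 25.6°, so u = (cos 25.6°, sin 25.6°) = (0.90183, 0.43209) and n = (−sin 25.6°, cos 25.6°) = (-0.43209, 0.90183). V is at the origin and A lies 26.0 along u from V, so A = 26.0·u = (23.448, 11.234). Tangency of A1 to both parallel lines with radius 9.6 puts N and J at V ± 9.6·n: N = (-4.1480, 8.6576), J = (4.1480, -8.6576). Equal radii place E and U the same way about A: E = A + 9.6·n = (19.300, 19.892), U = A − 9.6·n = (27.596, 2.5766). So U.x = 27.596.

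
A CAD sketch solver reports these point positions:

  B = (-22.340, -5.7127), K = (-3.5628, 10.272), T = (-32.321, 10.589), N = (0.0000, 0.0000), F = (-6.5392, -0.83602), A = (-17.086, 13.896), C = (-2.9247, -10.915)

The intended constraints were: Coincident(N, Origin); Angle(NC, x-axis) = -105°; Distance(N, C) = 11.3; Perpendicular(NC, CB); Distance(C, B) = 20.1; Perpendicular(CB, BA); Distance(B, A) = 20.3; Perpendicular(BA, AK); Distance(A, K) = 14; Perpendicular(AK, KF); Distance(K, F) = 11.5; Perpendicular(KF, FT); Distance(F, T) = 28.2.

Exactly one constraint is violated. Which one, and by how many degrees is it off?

Perpendicular(KF, FT) — off by 8.90°.

N = (0.00, 0.00) ✓; NC at -105.0° ✓; |NC| = 11.30 ✓; ∠(NC, CB) = 90.00° ✓; |CB| = 20.10 ✓; ∠(CB, BA) = 90.00° ✓; |BA| = 20.30 ✓; ∠(BA, AK) = 90.00° ✓; |AK| = 14.00 ✓; ∠(AK, KF) = 90.00° ✓; |KF| = 11.50 ✓; ∠(KF, FT) = 98.90° ✗; |FT| = 28.20 ✓.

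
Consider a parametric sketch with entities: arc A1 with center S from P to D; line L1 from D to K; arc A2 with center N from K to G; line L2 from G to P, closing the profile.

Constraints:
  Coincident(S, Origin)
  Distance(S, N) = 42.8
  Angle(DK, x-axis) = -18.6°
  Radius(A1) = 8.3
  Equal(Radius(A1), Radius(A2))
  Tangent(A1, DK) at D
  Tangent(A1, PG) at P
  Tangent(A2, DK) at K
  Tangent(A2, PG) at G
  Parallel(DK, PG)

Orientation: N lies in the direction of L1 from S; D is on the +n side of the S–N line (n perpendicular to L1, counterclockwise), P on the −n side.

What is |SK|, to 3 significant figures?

43.6

The slot axis is L1's direction at -18.6°, so u = (cos -18.6°, sin -18.6°) = (0.948, -0.319) and n = (−sin -18.6°, cos -18.6°) = (0.319, 0.948). S is at the origin and N lies 42.8 along u from S, so N = 42.8·u = (40.6, -13.7). Tangency of A1 to both parallel lines with radius 8.3 puts D and P at S ± 8.3·n: D = (2.65, 7.87), P = (-2.65, -7.87). Equal radii place K and G the same way about N: K = N + 8.3·n = (43.2, -5.78), G = N − 8.3·n = (37.9, -21.5). Then |SK| = |K − S| = 43.6.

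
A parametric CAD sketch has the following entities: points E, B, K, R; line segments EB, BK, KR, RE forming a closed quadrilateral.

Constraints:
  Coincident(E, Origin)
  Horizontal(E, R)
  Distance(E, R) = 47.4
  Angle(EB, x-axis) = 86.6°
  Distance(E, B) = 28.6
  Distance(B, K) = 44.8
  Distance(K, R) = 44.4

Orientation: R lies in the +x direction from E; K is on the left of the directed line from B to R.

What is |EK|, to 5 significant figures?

62.156

E is at the origin; E and R share the same y with |ER| = 47.4 and R in +x, so R = (47.4, 0). EB runs at 86.6° with |EB| = 28.6, so B = (1.6962, 28.550). K is determined by |BK| = 44.8 and |KR| = 44.4 together: it lies at the intersection of circle(B, 44.8) and circle(R, 44.4). With |BR| = 53.888, the foot of the radical line on BR is 27.275 from B and the perpendicular offset is √(44.8² − 27.275²) = 35.540. Taking the left-of-BR solution: K = (43.658, 44.242).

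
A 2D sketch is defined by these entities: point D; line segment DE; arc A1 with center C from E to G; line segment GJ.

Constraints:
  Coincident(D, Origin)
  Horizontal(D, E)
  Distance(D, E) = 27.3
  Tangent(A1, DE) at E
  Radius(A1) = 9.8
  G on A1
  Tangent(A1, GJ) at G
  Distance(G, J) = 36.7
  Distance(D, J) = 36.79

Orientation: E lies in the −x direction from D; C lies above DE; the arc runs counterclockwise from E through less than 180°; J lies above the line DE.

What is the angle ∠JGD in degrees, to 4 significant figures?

74.92°

Checks: |CG| = 9.800 ✓; ∠(CG, GJ) = 90.00° ✓; |GJ| = 36.70 ✓; |DJ| = 36.79 ✓.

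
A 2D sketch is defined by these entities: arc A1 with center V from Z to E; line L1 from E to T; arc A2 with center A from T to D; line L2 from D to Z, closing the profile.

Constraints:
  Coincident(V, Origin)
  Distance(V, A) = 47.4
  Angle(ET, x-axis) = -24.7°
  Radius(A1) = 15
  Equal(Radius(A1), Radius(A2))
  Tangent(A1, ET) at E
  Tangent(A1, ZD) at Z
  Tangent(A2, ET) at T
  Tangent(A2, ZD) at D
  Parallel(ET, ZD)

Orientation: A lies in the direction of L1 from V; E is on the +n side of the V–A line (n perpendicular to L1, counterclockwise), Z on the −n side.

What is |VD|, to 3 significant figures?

49.7

The slot axis is L1's direction at -24.7°, so u = (cos -24.7°, sin -24.7°) = (0.909, -0.418) and n = (−sin -24.7°, cos -24.7°) = (0.418, 0.909). V is at the origin and A lies 47.4 along u from V, so A = 47.4·u = (43.1, -19.8). Tangency of A1 to both parallel lines with radius 15.0 puts E and Z at V ± 15.0·n: E = (6.27, 13.6), Z = (-6.27, -13.6). Equal radii place T and D the same way about A: T = A + 15.0·n = (49.3, -6.18), D = A − 15.0·n = (36.8, -33.4). Then |VD| = |D − V| = 49.7.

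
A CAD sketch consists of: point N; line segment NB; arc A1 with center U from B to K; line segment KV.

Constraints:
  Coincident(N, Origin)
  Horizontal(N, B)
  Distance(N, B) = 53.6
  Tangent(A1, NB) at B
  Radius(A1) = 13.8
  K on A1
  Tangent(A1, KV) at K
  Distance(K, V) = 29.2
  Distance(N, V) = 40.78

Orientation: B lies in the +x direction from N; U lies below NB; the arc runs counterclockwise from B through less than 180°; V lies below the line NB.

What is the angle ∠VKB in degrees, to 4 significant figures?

151.1°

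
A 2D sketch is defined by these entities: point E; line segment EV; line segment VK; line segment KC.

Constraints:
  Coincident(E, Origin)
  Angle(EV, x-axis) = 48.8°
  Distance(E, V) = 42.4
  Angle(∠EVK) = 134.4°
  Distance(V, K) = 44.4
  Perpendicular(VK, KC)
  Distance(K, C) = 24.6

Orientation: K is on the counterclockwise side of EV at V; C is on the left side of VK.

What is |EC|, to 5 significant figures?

74.284

∠EVK = 134.4°, so VK runs at 48.8° + (180° − 134.4°) = 94.400° from the x-axis; with |VK| = 44.4, K = V + 44.4·(cos 94.400°, sin 94.400°) = (24.522, 76.172). VK is perpendicular to KC; with |KC| = 24.6 on the left of VK, C = K + 24.6·(-0.99705, -0.076719) = (-0.0053894, 74.284). Then |EC| = |C − E| = 74.284.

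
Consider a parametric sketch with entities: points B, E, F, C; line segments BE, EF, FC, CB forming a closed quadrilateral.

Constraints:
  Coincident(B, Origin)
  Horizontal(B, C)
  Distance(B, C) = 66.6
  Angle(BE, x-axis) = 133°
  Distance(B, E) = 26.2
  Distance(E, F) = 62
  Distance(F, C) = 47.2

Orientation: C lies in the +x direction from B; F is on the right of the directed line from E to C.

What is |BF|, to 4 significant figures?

35.84

Checks: |EF| = 62.00 ✓; |FC| = 47.20 ✓.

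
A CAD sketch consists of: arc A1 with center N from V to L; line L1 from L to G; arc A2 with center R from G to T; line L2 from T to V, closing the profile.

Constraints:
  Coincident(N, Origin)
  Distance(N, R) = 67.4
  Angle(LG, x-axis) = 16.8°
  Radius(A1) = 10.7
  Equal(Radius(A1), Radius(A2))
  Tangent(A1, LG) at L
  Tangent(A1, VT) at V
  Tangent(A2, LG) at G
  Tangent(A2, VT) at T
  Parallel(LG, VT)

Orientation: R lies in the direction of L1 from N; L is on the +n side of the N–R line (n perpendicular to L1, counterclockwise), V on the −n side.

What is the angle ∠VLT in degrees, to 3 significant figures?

72.4°

Tangency of A1 to both parallel lines with radius 10.7 puts L and V at N ± 10.7·n: L = (-3.09, 10.2), V = (3.09, -10.2). Equal radii place G and T the same way about R: G = R + 10.7·n = (61.4, 29.7), T = R − 10.7·n = (67.6, 9.24). Then cos ∠VLT = LV·LT / (|LV||LT|), giving 72.4°.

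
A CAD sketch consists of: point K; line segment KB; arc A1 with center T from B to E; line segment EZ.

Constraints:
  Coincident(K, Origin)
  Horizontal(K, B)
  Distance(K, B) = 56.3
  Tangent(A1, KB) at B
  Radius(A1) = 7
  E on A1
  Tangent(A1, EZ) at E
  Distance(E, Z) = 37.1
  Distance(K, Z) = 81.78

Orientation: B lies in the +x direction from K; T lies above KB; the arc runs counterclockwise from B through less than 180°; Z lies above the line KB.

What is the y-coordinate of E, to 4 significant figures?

5.697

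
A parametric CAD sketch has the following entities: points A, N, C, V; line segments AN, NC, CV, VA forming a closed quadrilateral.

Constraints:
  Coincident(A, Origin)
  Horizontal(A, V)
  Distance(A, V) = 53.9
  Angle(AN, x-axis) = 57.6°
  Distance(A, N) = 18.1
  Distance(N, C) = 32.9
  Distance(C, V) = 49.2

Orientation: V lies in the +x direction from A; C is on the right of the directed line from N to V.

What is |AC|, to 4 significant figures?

19.28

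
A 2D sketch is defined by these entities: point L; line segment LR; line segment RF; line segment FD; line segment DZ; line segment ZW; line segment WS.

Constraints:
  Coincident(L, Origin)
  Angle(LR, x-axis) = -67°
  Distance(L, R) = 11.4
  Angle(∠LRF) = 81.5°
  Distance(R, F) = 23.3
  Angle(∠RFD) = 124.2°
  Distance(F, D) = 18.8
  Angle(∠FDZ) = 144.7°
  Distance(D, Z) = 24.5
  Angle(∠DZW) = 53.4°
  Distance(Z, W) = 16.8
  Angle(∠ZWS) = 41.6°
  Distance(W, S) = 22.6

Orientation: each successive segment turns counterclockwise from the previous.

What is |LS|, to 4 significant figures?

44.34

L is at the origin; LR runs at -67.0° with length 11.4, so R = (4.454, -10.49). ∠LRF = 81.5° gives RF at 31.50° from the x-axis; with |RF| = 23.3, F = (24.32, 1.680). ∠RFD = 124.2° gives FD at 87.30° from the x-axis; with |FD| = 18.8, D = (25.21, 20.46). ∠FDZ = 144.7° gives DZ at 122.6° from the x-axis; with |DZ| = 24.5, Z = (12.01, 41.10). ∠DZW = 53.4° gives ZW at -110.8° from the x-axis; with |ZW| = 16.8, W = (6.041, 25.39). ∠ZWS = 41.6° gives WS at 27.60° from the x-axis; with |WS| = 22.6, S = (26.07, 35.87). Then |LS| = |S − L| = 44.34.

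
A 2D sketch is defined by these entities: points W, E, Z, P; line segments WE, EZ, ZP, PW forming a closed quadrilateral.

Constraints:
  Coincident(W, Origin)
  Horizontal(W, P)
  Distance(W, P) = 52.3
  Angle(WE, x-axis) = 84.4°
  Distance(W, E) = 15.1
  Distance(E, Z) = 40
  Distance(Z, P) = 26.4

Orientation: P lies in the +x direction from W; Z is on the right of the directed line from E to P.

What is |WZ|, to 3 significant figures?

32.5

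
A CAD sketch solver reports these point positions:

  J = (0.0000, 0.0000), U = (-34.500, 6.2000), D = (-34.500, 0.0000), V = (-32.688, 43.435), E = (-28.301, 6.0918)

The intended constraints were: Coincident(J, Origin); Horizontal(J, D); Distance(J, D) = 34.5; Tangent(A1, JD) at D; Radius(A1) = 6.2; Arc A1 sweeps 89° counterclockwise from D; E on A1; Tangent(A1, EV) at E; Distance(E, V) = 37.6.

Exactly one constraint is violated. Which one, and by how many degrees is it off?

Tangent(A1, EV) at E — off by 7.70°.

J = (0.00, 0.00) ✓; J.y = 0.00, D.y = 0.00 ✓; |JD| = 34.50 ✓; ∠(UD, DJ) = 90.00° ✓; |UD| = 6.200 ✓; bearing(U→E) − bearing(U→D) = 89.00° ✓; |UE| = 6.200 ✓; ∠(UE, EV) = 82.30° ✗; |EV| = 37.60 ✓.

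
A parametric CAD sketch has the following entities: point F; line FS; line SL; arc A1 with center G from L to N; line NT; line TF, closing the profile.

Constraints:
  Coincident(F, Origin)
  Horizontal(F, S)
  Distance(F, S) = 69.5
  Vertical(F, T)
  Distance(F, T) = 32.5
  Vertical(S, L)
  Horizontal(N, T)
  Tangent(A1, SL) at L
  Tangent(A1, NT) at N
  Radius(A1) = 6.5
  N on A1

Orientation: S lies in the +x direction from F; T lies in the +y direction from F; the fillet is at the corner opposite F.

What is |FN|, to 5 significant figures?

70.889

F is at the origin; FS is horizontal with |FS| = 69.5 and S on the +x side, so S = (69.500, 0.0000). F and T share the same x with |FT| = 32.5 and T on the +y side, so T = (0.0000, 32.500). The virtual corner opposite F is at (69.500, 32.500). The tangent condition forces GL to be normal to SL and the tangent condition forces GN to be normal to NT, with radius 6.5, so the center G sits 6.5 in from both sides at G = (63.000, 26.000). That places the tangent points at L = (69.500, 26.000) on SL and N = (63.000, 32.500) on NT. Then |FN| = |N − F| = 70.889.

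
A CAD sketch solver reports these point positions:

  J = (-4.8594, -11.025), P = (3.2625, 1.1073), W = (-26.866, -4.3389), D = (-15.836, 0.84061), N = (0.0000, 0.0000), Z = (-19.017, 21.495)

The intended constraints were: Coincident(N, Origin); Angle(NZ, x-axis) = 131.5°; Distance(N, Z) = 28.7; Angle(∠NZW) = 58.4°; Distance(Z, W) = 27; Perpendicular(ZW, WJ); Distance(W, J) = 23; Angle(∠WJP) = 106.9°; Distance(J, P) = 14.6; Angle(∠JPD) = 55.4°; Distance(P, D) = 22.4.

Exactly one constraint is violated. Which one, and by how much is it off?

Distance(P, D) = 22.4 — off by 3.30.

N = (0.00, 0.00) ✓; NZ at 131.5° ✓; |NZ| = 28.70 ✓; ∠NZW = 58.40° ✓; |ZW| = 27.00 ✓; ∠(ZW, WJ) = 90.00° ✓; |WJ| = 23.00 ✓; ∠WJP = 106.9° ✓; |JP| = 14.60 ✓; ∠JPD = 55.40° ✓; |PD| = 19.10 ✗.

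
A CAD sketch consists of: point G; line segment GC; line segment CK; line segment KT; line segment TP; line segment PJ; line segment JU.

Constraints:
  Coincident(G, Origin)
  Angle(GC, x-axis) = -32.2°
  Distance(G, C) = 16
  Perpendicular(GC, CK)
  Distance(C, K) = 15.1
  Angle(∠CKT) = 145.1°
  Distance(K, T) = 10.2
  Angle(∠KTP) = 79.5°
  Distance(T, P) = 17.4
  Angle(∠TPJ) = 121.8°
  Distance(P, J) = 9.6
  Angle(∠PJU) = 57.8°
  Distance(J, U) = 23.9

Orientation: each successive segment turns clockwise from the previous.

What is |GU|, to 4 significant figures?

25.32

G is at the origin; GC runs at -32.2° with length 16.0, so C = (13.54, -8.526). GC ⟂ CK, so CK runs at -122.2°; with |CK| = 15.1, K = (5.493, -21.30). ∠CKT = 145.1° gives KT at -157.1° from the x-axis; with |KT| = 10.2, T = (-3.903, -25.27). ∠KTP = 79.5° gives TP at 102.4° from the x-axis; with |TP| = 17.4, P = (-7.640, -8.279). ∠TPJ = 121.8° gives PJ at 44.20° from the x-axis; with |PJ| = 9.6, J = (-0.7575, -1.586). ∠PJU = 57.8° gives JU at -78.00° from the x-axis; with |JU| = 23.9, U = (4.212, -24.96). Then |GU| = |U − G| = 25.32.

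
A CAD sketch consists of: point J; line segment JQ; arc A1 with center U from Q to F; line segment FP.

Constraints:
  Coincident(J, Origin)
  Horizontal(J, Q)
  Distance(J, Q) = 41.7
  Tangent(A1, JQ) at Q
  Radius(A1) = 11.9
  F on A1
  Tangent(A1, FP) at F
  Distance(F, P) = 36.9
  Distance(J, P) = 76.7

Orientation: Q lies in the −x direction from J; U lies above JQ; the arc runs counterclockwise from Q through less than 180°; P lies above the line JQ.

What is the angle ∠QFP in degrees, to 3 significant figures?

110°

J is at the origin; J and Q share the same y with |JQ| = 41.7 and Q on the −x side, so Q = (-41.7, 0.00). Since A1 is tangent to JQ there, UQ ⟂ JQ, so U = Q + (0, 11.9) = (-41.7, 11.9). Since UF ⟂ FP (tangency), |UP| = √(11.9² + 36.9²) = 38.8 regardless of where F sits on A1. So P lies on both circle(J, 76.7) and circle(U, 38.8); the above-JQ intersection is P = (-62.3, 44.8). F is the foot of the tangent from P: F = (-34.0, 21.0).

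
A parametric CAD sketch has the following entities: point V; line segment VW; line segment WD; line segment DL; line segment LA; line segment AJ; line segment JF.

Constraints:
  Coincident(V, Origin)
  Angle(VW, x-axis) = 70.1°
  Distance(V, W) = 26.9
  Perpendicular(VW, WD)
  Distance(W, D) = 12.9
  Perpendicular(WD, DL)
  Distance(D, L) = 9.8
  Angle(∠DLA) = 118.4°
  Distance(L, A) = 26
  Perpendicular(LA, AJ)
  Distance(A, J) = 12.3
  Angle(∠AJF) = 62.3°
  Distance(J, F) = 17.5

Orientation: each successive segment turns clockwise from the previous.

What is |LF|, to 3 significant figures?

11.3

LA is perpendicular to AJ, so AJ runs at 98.5°; with |AJ| = 12.3, J = (-9.58, 20.0). ∠AJF = 62.3° gives JF at -19.2° from the x-axis; with |JF| = 17.5, F = (6.94, 14.3). Then |LF| = |F − L| = 11.3.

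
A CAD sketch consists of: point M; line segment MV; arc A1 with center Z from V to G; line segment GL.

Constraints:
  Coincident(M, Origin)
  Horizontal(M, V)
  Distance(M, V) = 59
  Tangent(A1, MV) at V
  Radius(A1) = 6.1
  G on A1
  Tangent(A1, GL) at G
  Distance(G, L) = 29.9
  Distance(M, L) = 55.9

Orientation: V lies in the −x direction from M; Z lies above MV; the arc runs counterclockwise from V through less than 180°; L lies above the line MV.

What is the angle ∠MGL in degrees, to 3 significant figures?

78.9°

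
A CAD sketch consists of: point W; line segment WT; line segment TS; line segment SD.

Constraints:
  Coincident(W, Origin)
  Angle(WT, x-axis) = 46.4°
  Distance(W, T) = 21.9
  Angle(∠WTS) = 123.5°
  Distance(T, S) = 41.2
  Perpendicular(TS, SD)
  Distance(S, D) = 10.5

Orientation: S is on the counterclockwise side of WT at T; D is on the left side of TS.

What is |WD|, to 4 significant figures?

53.85

∠WTS = 123.5°, so TS runs at 46.4° + (180° − 123.5°) = 102.9° from the x-axis; with |TS| = 41.2, S = T + 41.2·(cos 102.9°, sin 102.9°) = (5.905, 56.02). The perpendicularity gives SD at right angles to TS; with |SD| = 10.5 on the left of TS, D = S + 10.5·(-0.9748, -0.2233) = (-4.330, 53.68). Then |WD| = |D − W| = 53.85.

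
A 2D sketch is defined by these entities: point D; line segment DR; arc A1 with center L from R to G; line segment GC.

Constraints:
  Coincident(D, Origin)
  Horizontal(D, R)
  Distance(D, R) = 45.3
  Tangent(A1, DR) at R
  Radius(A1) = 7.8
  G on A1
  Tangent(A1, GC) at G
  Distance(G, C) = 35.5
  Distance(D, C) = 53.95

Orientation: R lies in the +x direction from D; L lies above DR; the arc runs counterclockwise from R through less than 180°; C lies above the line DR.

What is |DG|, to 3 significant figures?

53.3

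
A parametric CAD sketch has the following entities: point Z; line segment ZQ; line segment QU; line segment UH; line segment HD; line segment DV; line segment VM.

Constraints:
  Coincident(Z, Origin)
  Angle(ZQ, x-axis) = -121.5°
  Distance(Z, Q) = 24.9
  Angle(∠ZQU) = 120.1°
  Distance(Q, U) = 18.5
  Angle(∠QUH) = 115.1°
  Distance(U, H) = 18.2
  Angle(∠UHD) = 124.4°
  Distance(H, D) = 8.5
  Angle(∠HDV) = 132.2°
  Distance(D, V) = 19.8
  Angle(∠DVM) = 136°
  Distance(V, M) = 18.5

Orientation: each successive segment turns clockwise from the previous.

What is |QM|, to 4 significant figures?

22.22

Z is at the origin; ZQ runs at -121.5° with length 24.9, so Q = (-13.01, -21.23). ∠ZQU = 120.1° gives QU at 178.6° from the x-axis; with |QU| = 18.5, U = (-31.50, -20.78). ∠QUH = 115.1° gives UH at 113.7° from the x-axis; with |UH| = 18.2, H = (-38.82, -4.114). ∠UHD = 124.4° gives HD at 58.10° from the x-axis; with |HD| = 8.5, D = (-34.33, 3.103). ∠HDV = 132.2° gives DV at 10.30° from the x-axis; with |DV| = 19.8, V = (-14.85, 6.643). ∠DVM = 136.0° gives VM at -33.70° from the x-axis; with |VM| = 18.5, M = (0.5437, -3.622). Then |QM| = |M − Q| = 22.22.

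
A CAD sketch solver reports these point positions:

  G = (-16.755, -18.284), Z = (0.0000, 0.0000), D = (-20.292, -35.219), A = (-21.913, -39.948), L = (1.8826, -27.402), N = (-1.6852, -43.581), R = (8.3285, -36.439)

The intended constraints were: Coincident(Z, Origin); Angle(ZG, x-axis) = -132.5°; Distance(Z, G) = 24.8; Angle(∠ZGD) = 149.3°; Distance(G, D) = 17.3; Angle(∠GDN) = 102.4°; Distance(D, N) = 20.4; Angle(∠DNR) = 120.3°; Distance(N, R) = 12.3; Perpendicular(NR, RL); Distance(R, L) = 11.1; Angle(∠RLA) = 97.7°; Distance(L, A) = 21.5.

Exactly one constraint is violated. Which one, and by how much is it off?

Distance(L, A) = 21.5 — off by 5.40.

Z = (0.00, 0.00) ✓; ZG at -132.5° ✓; |ZG| = 24.80 ✓; ∠ZGD = 149.3° ✓; |GD| = 17.30 ✓; ∠GDN = 102.4° ✓; |DN| = 20.40 ✓; ∠DNR = 120.3° ✓; |NR| = 12.30 ✓; ∠(NR, RL) = 90.00° ✓; |RL| = 11.10 ✓; ∠RLA = 97.70° ✓; |LA| = 26.90 ✗.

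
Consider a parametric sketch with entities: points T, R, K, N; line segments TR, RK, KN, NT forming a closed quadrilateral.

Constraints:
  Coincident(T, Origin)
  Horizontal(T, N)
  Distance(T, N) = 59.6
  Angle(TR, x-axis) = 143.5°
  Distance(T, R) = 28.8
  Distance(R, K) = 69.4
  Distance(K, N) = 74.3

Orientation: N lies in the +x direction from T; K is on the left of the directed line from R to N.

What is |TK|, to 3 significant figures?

71.1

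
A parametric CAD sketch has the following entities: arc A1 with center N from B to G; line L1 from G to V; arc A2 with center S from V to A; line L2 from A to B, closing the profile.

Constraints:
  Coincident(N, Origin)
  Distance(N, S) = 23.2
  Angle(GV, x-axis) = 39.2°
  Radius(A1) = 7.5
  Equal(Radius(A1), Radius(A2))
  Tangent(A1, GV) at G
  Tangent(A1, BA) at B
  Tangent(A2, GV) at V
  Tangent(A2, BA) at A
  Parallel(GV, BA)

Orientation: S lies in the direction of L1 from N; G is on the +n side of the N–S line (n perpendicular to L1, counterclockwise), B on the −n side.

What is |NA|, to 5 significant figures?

24.382

Tangency of A1 to both parallel lines with radius 7.5 puts G and B at N ± 7.5·n: G = (-4.7402, 5.8121), B = (4.7402, -5.8121). Equal radii place V and A the same way about S: V = S + 7.5·n = (13.238, 20.475), A = S − 7.5·n = (22.719, 8.8510). Then |NA| = |A − N| = 24.382.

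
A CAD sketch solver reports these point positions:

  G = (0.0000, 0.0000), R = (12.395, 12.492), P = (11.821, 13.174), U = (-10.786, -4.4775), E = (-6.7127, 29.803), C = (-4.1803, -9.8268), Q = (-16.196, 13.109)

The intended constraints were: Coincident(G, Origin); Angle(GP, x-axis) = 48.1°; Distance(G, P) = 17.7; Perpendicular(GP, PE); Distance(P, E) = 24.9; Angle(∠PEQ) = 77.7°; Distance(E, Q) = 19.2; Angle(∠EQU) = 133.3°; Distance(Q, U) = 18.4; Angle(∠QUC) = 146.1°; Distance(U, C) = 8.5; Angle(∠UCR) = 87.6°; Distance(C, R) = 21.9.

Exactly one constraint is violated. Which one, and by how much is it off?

Distance(C, R) = 21.9 — off by 5.90.

G = (0.00, 0.00) ✓; GP at 48.10° ✓; |GP| = 17.70 ✓; ∠(GP, PE) = 90.00° ✓; |PE| = 24.90 ✓; ∠PEQ = 77.70° ✓; |EQ| = 19.20 ✓; ∠EQU = 133.3° ✓; |QU| = 18.40 ✓; ∠QUC = 146.1° ✓; |UC| = 8.500 ✓; ∠UCR = 87.60° ✓; |CR| = 27.80 ✗.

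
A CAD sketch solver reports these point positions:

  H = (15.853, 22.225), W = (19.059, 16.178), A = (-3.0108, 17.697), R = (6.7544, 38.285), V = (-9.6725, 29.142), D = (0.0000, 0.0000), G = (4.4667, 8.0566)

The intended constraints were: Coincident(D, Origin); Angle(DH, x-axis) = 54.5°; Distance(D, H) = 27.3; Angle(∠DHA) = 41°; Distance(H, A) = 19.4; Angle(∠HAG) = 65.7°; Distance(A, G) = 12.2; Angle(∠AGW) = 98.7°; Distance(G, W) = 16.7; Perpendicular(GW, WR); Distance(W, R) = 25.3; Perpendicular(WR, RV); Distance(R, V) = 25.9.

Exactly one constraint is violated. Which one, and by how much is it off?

Distance(R, V) = 25.9 — off by 7.10.

D = (0.00, 0.00) ✓; DH at 54.50° ✓; |DH| = 27.30 ✓; ∠DHA = 41.00° ✓; |HA| = 19.40 ✓; ∠HAG = 65.70° ✓; |AG| = 12.20 ✓; ∠AGW = 98.70° ✓; |GW| = 16.70 ✓; ∠(GW, WR) = 90.00° ✓; |WR| = 25.30 ✓; ∠(WR, RV) = 90.00° ✓; |RV| = 18.80 ✗.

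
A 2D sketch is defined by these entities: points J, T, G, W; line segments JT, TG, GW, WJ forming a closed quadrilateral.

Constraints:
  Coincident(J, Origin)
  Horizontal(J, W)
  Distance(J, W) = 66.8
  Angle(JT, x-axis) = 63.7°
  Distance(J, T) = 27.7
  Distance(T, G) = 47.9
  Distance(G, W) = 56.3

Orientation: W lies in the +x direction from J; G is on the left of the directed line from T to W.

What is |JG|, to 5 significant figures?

73.746

Checks: |TG| = 47.90 ✓; |GW| = 56.30 ✓.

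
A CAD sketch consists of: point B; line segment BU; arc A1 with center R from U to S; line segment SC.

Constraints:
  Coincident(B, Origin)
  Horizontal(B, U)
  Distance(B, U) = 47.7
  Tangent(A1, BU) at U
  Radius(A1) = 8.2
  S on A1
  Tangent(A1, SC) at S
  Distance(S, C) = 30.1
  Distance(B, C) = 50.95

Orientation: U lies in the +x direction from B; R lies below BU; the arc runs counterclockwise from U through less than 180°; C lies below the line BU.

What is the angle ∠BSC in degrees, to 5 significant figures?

91.743°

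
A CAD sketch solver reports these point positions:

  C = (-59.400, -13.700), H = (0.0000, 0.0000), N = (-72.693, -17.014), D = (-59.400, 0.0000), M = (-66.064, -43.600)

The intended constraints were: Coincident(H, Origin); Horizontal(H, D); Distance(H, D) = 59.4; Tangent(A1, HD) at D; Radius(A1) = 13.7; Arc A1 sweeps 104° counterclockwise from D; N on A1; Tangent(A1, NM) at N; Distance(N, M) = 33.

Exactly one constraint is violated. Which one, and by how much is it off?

Distance(N, M) = 33 — off by 5.60.

H = (0.00, 0.00) ✓; H.y = 0.00, D.y = 0.00 ✓; |HD| = 59.40 ✓; ∠(CD, DH) = 90.00° ✓; |CD| = 13.70 ✓; bearing(C→N) − bearing(C→D) = 104.0° ✓; |CN| = 13.70 ✓; ∠(CN, NM) = 90.00° ✓; |NM| = 27.40 ✗.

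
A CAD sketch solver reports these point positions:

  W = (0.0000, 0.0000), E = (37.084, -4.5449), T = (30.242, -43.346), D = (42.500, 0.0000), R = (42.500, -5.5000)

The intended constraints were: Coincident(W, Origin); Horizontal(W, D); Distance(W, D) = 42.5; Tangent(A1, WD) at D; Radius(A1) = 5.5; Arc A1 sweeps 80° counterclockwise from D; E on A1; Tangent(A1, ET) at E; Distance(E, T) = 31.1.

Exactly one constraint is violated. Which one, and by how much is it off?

Distance(E, T) = 31.1 — off by 8.30.

W = (0.00, 0.00) ✓; W.y = 0.00, D.y = 0.00 ✓; |WD| = 42.50 ✓; ∠(RD, DW) = 90.00° ✓; |RD| = 5.500 ✓; bearing(R→E) − bearing(R→D) = 80.00° ✓; |RE| = 5.500 ✓; ∠(RE, ET) = 90.00° ✓; |ET| = 39.40 ✗.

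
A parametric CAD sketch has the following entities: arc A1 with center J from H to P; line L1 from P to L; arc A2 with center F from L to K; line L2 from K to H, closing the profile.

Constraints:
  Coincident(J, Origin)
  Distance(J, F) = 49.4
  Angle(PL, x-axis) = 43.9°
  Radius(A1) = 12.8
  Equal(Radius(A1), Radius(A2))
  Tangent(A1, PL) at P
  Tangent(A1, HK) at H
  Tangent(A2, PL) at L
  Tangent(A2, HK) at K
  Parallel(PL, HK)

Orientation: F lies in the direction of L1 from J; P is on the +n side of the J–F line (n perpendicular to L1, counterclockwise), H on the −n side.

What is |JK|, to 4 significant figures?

51.03

Tangency of A1 to both parallel lines with radius 12.8 puts P and H at J ± 12.8·n: P = (-8.876, 9.223), H = (8.876, -9.223). Equal radii place L and K the same way about F: L = F + 12.8·n = (26.72, 43.48), K = F − 12.8·n = (44.47, 25.03). Then |JK| = |K − J| = 51.03.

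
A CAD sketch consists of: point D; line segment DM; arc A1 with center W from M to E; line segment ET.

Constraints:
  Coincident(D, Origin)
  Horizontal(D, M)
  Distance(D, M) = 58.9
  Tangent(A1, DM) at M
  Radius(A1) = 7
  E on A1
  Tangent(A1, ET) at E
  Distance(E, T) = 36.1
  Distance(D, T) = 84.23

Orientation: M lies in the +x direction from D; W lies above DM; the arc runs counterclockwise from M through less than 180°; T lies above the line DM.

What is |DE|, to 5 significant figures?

65.948

D is at the origin; D and M share the same y with |DM| = 58.9 and M on the +x side, so M = (58.900, 0.0000). The tangent condition forces WM to be normal to DM, so W = M + (0, 7) = (58.900, 7.0000). Since WE ⟂ ET (tangency), |WT| = √(7.0² + 36.1²) = 36.772 regardless of where E sits on A1. So T lies on both circle(D, 84.23) and circle(W, 36.772); the above-DM intersection is T = (73.786, 40.625). E is the foot of the tangent from T: E = (65.723, 5.4366).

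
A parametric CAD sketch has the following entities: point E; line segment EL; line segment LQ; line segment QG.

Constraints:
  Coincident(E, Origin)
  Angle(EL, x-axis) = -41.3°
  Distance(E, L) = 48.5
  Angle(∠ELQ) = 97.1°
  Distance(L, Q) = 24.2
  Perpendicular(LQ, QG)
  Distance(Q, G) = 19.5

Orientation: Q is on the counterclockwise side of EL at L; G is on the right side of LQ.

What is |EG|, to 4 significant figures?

74.06

E is at the origin; EL runs at -41.3° with length 48.5, so L = 48.5·(cos -41.3°, sin -41.3°) = (36.44, -32.01). ∠ELQ = 97.1°, so LQ runs at -41.3° + (180° − 97.1°) = 41.60° from the x-axis; with |LQ| = 24.2, Q = L + 24.2·(cos 41.60°, sin 41.60°) = (54.53, -15.94). The perpendicularity gives QG at right angles to LQ; with |QG| = 19.5 on the right of LQ, G = Q + 19.5·(0.6639, -0.7478) = (67.48, -30.53). Then |EG| = |G − E| = 74.06.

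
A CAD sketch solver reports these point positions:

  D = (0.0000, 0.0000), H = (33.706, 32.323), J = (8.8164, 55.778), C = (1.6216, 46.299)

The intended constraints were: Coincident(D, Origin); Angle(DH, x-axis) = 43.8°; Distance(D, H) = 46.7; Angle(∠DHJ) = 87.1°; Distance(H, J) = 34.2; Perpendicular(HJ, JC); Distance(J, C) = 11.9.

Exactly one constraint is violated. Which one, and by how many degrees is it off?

Perpendicular(HJ, JC) — off by 6.10°.

D = (0.00, 0.00) ✓; DH at 43.80° ✓; |DH| = 46.70 ✓; ∠DHJ = 87.10° ✓; |HJ| = 34.20 ✓; ∠(HJ, JC) = 96.10° ✗; |JC| = 11.90 ✓.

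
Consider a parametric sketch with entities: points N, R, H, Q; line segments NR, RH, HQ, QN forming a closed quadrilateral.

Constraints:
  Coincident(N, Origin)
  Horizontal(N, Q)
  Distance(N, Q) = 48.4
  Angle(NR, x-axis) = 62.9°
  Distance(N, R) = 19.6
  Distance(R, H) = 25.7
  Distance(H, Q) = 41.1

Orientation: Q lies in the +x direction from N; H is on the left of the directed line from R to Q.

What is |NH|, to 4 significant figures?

44.70

N is at the origin; N and Q share the same y with |NQ| = 48.4 and Q in +x, so Q = (48.4, 0). NR runs at 62.9° with |NR| = 19.6, so R = (8.929, 17.45). H is determined by |RH| = 25.7 and |HQ| = 41.1 together: it lies at the intersection of circle(R, 25.7) and circle(Q, 41.1). With |RQ| = 43.16, the foot of the radical line on RQ is 9.659 from R and the perpendicular offset is √(25.7² − 9.659²) = 23.82. Taking the left-of-RQ solution: H = (27.39, 35.33).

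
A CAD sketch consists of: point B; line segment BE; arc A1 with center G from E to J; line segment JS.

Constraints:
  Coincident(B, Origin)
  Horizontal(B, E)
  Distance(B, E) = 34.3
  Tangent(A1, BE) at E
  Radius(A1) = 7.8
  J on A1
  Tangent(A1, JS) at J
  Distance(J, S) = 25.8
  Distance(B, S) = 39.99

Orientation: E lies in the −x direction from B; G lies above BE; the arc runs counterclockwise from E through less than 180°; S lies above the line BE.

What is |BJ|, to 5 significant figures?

27.426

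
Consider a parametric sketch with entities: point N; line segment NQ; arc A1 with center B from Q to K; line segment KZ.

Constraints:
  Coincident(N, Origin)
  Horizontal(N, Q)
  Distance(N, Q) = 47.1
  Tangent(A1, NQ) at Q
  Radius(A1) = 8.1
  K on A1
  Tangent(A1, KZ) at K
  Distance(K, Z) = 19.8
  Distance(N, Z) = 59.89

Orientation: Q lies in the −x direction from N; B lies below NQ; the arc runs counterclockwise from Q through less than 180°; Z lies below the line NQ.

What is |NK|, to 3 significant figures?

55.9

N is at the origin; NQ is horizontal with |NQ| = 47.1 and Q on the −x side, so Q = (-47.1, 0.00). The tangent condition forces BQ to be normal to NQ, so B = Q + (0, -8.1) = (-47.1, -8.10). Since BK ⟂ KZ (tangency), |BZ| = √(8.1² + 19.8²) = 21.4 regardless of where K sits on A1. So Z lies on both circle(N, 59.89) and circle(B, 21.4); the below-NQ intersection is Z = (-52.5, -28.8). K is the foot of the tangent from Z: K = (-55.1, -9.17).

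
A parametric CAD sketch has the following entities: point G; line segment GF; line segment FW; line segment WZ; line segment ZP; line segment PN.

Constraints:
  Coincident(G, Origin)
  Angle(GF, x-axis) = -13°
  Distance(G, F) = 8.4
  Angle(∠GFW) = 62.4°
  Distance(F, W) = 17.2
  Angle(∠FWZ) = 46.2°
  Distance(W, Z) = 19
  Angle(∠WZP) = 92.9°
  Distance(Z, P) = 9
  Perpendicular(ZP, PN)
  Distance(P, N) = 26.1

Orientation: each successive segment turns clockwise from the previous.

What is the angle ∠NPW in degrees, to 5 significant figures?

27.697°

∠WZP = 92.9° gives ZP at 8.5000° from the x-axis; with |ZP| = 9.0, P = (4.0385, 5.2905). The perpendicularity gives PN at right angles to ZP, so PN runs at -81.500°; with |PN| = 26.1, N = (7.8963, -20.523). Then cos ∠NPW = PN·PW / (|PN||PW|), giving 27.697°.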